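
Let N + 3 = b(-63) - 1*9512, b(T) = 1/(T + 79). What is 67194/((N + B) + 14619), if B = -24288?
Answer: -1075104/306943 ≈ -3.5026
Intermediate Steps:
b(T) = 1/(79 + T)
N = -152239/16 (N = -3 + (1/(79 - 63) - 1*9512) = -3 + (1/16 - 9512) = -3 - 152191/16 = -152239/16 ≈ -9514.9)
67194/((N + B) + 14619) = 67194/((-152239/16 - 24288) + 14619) = 67194/(-540847/16 + 14619) = 67194/(-306943/16) = 67194*(-16/306943) = -1075104/306943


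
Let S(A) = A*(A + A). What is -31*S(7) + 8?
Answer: -3030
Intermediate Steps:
S(A) = 2*A² (S(A) = A*(2*A) = 2*A²)
-31*S(7) + 8 = -62*7² + 8 = -62*49 + 8 = -31*98 + 8 = -3038 + 8 = -3030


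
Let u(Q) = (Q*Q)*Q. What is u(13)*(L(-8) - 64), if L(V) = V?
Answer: -158184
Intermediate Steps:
u(Q) = Q**3 (u(Q) = Q**2*Q = Q**3)
u(13)*(L(-8) - 64) = 13**3*(-8 - 64) = 2197*(-72) = -158184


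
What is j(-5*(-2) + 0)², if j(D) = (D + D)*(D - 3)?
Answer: 19600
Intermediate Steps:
j(D) = 2*D*(-3 + D) (j(D) = (2*D)*(-3 + D) = 2*D*(-3 + D))
j(-5*(-2) + 0)² = (2*(-5*(-2) + 0)*(-3 + (-5*(-2) + 0)))² = (2*(10 + 0)*(-3 + (10 + 0)))² = (2*10*(-3 + 10))² = (2*10*7)² = 140² = 19600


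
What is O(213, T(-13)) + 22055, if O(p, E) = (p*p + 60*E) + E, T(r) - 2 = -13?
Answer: 66753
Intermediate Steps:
T(r) = -11 (T(r) = 2 - 13 = -11)
O(p, E) = p**2 + 61*E (O(p, E) = (p**2 + 60*E) + E = p**2 + 61*E)
O(213, T(-13)) + 22055 = (213**2 + 61*(-11)) + 22055 = (45369 - 671) + 22055 = 44698 + 22055 = 66753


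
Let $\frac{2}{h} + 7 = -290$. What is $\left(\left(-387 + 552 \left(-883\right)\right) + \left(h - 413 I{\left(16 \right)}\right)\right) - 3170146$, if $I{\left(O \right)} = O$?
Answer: $- \frac{1088373431}{297} \approx -3.6646 \cdot 10^{6}$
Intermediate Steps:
$h = - \frac{2}{297}$ ($h = \frac{2}{-7 - 290} = \frac{2}{-297} = 2 \left(- \frac{1}{297}\right) = - \frac{2}{297} \approx -0.006734$)
$\left(\left(-387 + 552 \left(-883\right)\right) + \left(h - 413 I{\left(16 \right)}\right)\right) - 3170146 = \left(\left(-387 + 552 \left(-883\right)\right) - \frac{1962578}{297}\right) - 3170146 = \left(\left(-387 - 487416\right) - \frac{1962578}{297}\right) - 3170146 = \left(-487803 - \frac{1962578}{297}\right) - 3170146 = - \frac{146840069}{297} - 3170146 = - \frac{1088373431}{297}$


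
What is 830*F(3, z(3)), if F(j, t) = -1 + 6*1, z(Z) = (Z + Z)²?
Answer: 4150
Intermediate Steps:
z(Z) = 4*Z² (z(Z) = (2*Z)² = 4*Z²)
F(j, t) = 5 (F(j, t) = -1 + 6 = 5)
830*F(3, z(3)) = 830*5 = 4150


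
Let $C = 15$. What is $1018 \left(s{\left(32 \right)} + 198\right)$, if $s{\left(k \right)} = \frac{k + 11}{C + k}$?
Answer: $\frac{9517282}{47} \approx 2.025 \cdot 10^{5}$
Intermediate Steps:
$s{\left(k \right)} = \frac{11 + k}{15 + k}$ ($s{\left(k \right)} = \frac{k + 11}{15 + k} = \frac{11 + k}{15 + k}$)
$1018 \left(s{\left(32 \right)} + 198\right) = 1018 \left(\frac{11 + 32}{15 + 32} + 198\right) = 1018 \left(\frac{1}{47} \cdot 43 + 198\right) = 1018 \left(\frac{43}{47} + 198\right) = 1018 \cdot \frac{9349}{47} = \frac{9517282}{47}$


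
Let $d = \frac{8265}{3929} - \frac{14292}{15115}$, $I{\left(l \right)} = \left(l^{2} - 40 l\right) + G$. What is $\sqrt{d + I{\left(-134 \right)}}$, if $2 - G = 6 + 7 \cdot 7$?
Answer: $\frac{2 \sqrt{20511985874265575005}}{59386835} \approx 152.53$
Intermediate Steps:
$G = -53$ ($G = 2 - \left(6 + 7 \cdot 7\right) = 2 - \left(6 + 49\right) = 2 - 55 = -53$)
$I{\left(l \right)} = -53 + l^{2} - 40 l$ ($I{\left(l \right)} = \left(l^{2} - 40 l\right) - 53 = -53 + l^{2} - 40 l$)
$d = \frac{68772207}{59386835}$ ($d = 8265 \cdot \frac{1}{3929} - \frac{14292}{15115} = \frac{8265}{3929} - \frac{14292}{15115} = \frac{68772207}{59386835} \approx 1.158$)
$\sqrt{d + I{\left(-134 \right)}} = \sqrt{\frac{68772207}{59386835} - \left(-5307 - 17956\right)} = \sqrt{\frac{68772207}{59386835} + \left(-53 + 17956 + 5360\right)} = \sqrt{\frac{68772207}{59386835} + 23263} = \sqrt{\frac{1381584714812}{59386835}} = \frac{2 \sqrt{20511985874265575005}}{59386835}$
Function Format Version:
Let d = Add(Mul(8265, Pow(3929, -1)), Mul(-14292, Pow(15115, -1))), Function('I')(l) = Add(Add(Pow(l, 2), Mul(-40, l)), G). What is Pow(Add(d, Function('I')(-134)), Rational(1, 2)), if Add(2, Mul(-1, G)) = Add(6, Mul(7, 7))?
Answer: Mul(Rational(2, 59386835), Pow(20511985874265575005, Rational(1, 2))) ≈ 152.53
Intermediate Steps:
G = -53 (G = Add(2, Mul(-1, Add(6, Mul(7, 7)))) = Add(2, Mul(-1, Add(6, 49))) = Add(2, Mul(-1, 55)) = Add(2, -55) = -53)
Function('I')(l) = Add(-53, Pow(l, 2), Mul(-40, l)) (Function('I')(l) = Add(Add(Pow(l, 2), Mul(-40, l)), -53) = Add(-53, Pow(l, 2), Mul(-40, l)))
d = Rational(68772207, 59386835) (d = Add(Mul(8265, Rational(1, 3929)), Mul(-14292, Rational(1, 15115))) = Add(Rational(8265, 3929), Rational(-14292, 15115)) = Rational(68772207, 59386835) ≈ 1.1580)
Pow(Add(d, Function('I')(-134)), Rational(1, 2)) = Pow(Add(Rational(68772207, 59386835), Add(-53, Pow(-134, 2), Mul(-40, -134))), Rational(1, 2)) = Pow(Add(Rational(68772207, 59386835), Add(-53, 17956, 5360)), Rational(1, 2)) = Pow(Add(Rational(68772207, 59386835), 23263), Rational(1, 2)) = Pow(Rational(1381584714812, 59386835), Rational(1, 2)) = Mul(Rational(2, 59386835), Pow(20511985874265575005, Rational(1, 2)))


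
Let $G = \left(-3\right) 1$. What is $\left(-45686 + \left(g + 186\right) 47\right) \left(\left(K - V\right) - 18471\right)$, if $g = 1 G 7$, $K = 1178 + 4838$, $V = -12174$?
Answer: $10658611$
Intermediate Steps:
$G = -3$
$K = 6016$
$g = -21$ ($g = 1 \left(-3\right) 7 = \left(-3\right) 7 = -21$)
$\left(-45686 + \left(g + 186\right) 47\right) \left(\left(K - V\right) - 18471\right) = \left(-45686 + \left(-21 + 186\right) 47\right) \left(\left(6016 - -12174\right) - 18471\right) = \left(-45686 + 165 \cdot 47\right) \left(\left(6016 + 12174\right) - 18471\right) = \left(-45686 + 7755\right) \left(18190 - 18471\right) = \left(-37931\right) \left(-281\right) = 10658611$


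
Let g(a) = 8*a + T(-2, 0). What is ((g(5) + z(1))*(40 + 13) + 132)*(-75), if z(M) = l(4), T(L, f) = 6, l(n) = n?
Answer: -208650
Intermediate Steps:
z(M) = 4
g(a) = 6 + 8*a (g(a) = 8*a + 6 = 6 + 8*a)
((g(5) + z(1))*(40 + 13) + 132)*(-75) = (((6 + 8*5) + 4)*(40 + 13) + 132)*(-75) = (((6 + 40) + 4)*53 + 132)*(-75) = ((46 + 4)*53 + 132)*(-75) = (50*53 + 132)*(-75) = (2650 + 132)*(-75) = 2782*(-75) = -208650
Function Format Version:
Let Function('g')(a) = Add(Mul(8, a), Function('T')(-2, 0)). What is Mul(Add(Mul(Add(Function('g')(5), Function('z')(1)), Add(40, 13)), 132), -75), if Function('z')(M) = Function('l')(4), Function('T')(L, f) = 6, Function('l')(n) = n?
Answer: -208650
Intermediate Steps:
Function('z')(M) = 4
Function('g')(a) = Add(6, Mul(8, a)) (Function('g')(a) = Add(Mul(8, a), 6) = Add(6, Mul(8, a)))
Mul(Add(Mul(Add(Function('g')(5), Function('z')(1)), Add(40, 13)), 132), -75) = Mul(Add(Mul(Add(Add(6, Mul(8, 5)), 4), Add(40, 13)), 132), -75) = Mul(Add(Mul(Add(Add(6, 40), 4), 53), 132), -75) = Mul(Add(Mul(Add(46, 4), 53), 132), -75) = Mul(Add(Mul(50, 53), 132), -75) = Mul(Add(2650, 132), -75) = Mul(2782, -75) = -208650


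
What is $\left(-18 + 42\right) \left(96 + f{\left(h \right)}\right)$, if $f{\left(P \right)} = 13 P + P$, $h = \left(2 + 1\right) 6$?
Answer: $8352$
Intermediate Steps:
$h = 18$ ($h = 3 \cdot 6 = 18$)
$f{\left(P \right)} = 14 P$
$\left(-18 + 42\right) \left(96 + f{\left(h \right)}\right) = \left(-18 + 42\right) \left(96 + 14 \cdot 18\right) = 24 \left(96 + 252\right) = 24 \cdot 348 = 8352$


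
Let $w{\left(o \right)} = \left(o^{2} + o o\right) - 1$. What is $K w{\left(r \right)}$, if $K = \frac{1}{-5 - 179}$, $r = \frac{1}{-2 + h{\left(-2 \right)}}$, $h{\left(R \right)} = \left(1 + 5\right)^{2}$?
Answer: $\frac{577}{106352} \approx 0.0054254$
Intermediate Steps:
$h{\left(R \right)} = 36$ ($h{\left(R \right)} = 6^{2} = 36$)
$r = \frac{1}{34}$ ($r = \frac{1}{-2 + 36} = \frac{1}{34} \approx 0.029412$)
$w{\left(o \right)} = -1 + 2 o^{2}$ ($w{\left(o \right)} = \left(o^{2} + o^{2}\right) - 1 = 2 o^{2} - 1 = -1 + 2 o^{2}$)
$K = - \frac{1}{184}$ ($K = \frac{1}{-184} = - \frac{1}{184} \approx -0.0054348$)
$K w{\left(r \right)} = - \frac{-1 + \frac{2}{1156}}{184} = - \frac{-1 + 2 \cdot \frac{1}{1156}}{184} = - \frac{-1 + \frac{1}{578}}{184} = \left(- \frac{1}{184}\right) \left(- \frac{577}{578}\right) = \frac{577}{106352}$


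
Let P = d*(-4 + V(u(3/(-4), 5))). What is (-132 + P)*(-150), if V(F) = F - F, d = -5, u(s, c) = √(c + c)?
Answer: 16800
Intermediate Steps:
u(s, c) = √2*√c (u(s, c) = √(2*c) = √2*√c)
V(F) = 0
P = 20 (P = -5*(-4 + 0) = -5*(-4) = 20)
(-132 + P)*(-150) = (-132 + 20)*(-150) = -112*(-150) = 16800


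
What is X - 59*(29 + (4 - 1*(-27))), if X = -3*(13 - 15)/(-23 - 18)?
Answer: -145146/41 ≈ -3540.1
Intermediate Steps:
X = -6/41 (X = -(-6)/(-41) = -(-6)*(-1)/41 = -3*2/41 = -6/41 ≈ -0.14634)
X - 59*(29 + (4 - 1*(-27))) = -6/41 - 59*(29 + (4 - 1*(-27))) = -6/41 - 59*(29 + (4 + 27)) = -6/41 - 59*(29 + 31) = -6/41 - 59*60 = -6/41 - 3540 = -145146/41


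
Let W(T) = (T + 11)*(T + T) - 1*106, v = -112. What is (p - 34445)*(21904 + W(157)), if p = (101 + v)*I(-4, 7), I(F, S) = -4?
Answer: -2564594550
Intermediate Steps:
W(T) = -106 + 2*T*(11 + T) (W(T) = (11 + T)*(2*T) - 106 = 2*T*(11 + T) - 106 = -106 + 2*T*(11 + T))
p = 44 (p = (101 - 112)*(-4) = -11*(-4) = 44)
(p - 34445)*(21904 + W(157)) = (44 - 34445)*(21904 + (-106 + 2*157² + 22*157)) = -34401*(21904 + (-106 + 2*24649 + 3454)) = -34401*(21904 + (-106 + 49298 + 3454)) = -34401*(21904 + 52646) = -34401*74550 = -2564594550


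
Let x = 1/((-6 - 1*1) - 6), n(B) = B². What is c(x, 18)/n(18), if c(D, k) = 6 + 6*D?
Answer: 2/117 ≈ 0.017094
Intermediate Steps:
x = -1/13 (x = 1/((-6 - 1) - 6) = 1/(-7 - 6) = 1/(-13) = -1/13 ≈ -0.076923)
c(x, 18)/n(18) = (6 + 6*(-1/13))/(18²) = (6 - 6/13)/324 = (72/13)*(1/324) = 2/117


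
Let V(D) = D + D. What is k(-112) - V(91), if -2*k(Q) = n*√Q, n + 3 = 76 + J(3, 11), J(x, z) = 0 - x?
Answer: -182 - 140*I*√7 ≈ -182.0 - 370.41*I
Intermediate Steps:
J(x, z) = -x
n = 70 (n = -3 + (76 - 1*3) = -3 + (76 - 3) = -3 + 73 = 70)
V(D) = 2*D
k(Q) = -35*√Q
k(-112) - V(91) = -140*I*√7 - 2*91 = -140*I*√7 - 1*182 = -140*I*√7 - 182 = -182 - 140*I*√7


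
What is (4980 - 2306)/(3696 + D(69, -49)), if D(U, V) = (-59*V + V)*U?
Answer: 191/14271 ≈ 0.013384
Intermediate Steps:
D(U, V) = -58*U*V (D(U, V) = (-58*V)*U = -58*U*V)
(4980 - 2306)/(3696 + D(69, -49)) = (4980 - 2306)/(3696 - 58*69*(-49)) = 2674/(3696 + 196098) = 2674/199794 = 2674*(1/199794) = 191/14271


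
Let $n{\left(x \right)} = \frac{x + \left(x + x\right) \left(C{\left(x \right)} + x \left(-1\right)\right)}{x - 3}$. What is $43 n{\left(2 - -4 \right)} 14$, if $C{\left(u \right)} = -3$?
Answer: $-20468$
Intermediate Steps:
$n{\left(x \right)} = \frac{x + 2 x \left(-3 - x\right)}{-3 + x}$ ($n{\left(x \right)} = \frac{x + \left(x + x\right) \left(-3 + x \left(-1\right)\right)}{x - 3} = \frac{x + 2 x \left(-3 - x\right)}{-3 + x}$)
$43 n{\left(2 - -4 \right)} 14 = 43 \left(- \frac{\left(2 - -4\right) \left(5 + 2 \left(2 - -4\right)\right)}{-3 + \left(2 - -4\right)}\right) 14 = 43 \left(- \frac{\left(2 + 4\right) \left(5 + 2 \left(2 + 4\right)\right)}{-3 + \left(2 + 4\right)}\right) 14 = 43 \left(\left(-1\right) 6 \frac{1}{-3 + 6} \left(5 + 2 \cdot 6\right)\right) 14 = 43 \left(\left(-1\right) 6 \cdot \frac{1}{3} \left(5 + 12\right)\right) 14 = 43 \left(\left(-1\right) 6 \cdot \frac{1}{3} \cdot 17\right) 14 = 43 \left(-34\right) 14 = \left(-1462\right) 14 = -20468$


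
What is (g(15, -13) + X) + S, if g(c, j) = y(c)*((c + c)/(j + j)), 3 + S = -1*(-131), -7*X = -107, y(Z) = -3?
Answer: 13354/91 ≈ 146.75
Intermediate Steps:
X = 107/7 (X = -⅐*(-107) = 107/7 ≈ 15.286)
S = 128 (S = -3 - 1*(-131) = -3 + 131 = 128)
g(c, j) = -3*c/j (g(c, j) = -3*(c + c)/(j + j) = -3*2*c/(2*j) = -3*2*c*1/(2*j) = -3*c/j)
(g(15, -13) + X) + S = (-3*15/(-13) + 107/7) + 128 = (-3*15*(-1/13) + 107/7) + 128 = (45/13 + 107/7) + 128 = 1706/91 + 128 = 13354/91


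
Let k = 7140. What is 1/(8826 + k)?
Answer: 1/15966 ≈ 6.2633e-5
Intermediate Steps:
1/(8826 + k) = 1/(8826 + 7140) = 1/15966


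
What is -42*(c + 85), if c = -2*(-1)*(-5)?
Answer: -3150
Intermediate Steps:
c = -10 (c = 2*(-5) = -10)
-42*(c + 85) = -42*(-10 + 85) = -42*75 = -3150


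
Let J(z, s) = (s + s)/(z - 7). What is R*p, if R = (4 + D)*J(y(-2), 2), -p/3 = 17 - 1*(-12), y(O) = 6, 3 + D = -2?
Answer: -348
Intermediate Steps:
D = -5 (D = -3 - 2 = -5)
J(z, s) = 2*s/(-7 + z) (J(z, s) = (2*s)/(-7 + z) = 2*s/(-7 + z))
p = -87 (p = -3*(17 - 1*(-12)) = -3*(17 + 12) = -3*29 = -87)
R = 4 (R = (4 - 5)*(2*2/(-7 + 6)) = -2*2/(-1) = -2*2*(-1) = -1*(-4) = 4)
R*p = 4*(-87) = -348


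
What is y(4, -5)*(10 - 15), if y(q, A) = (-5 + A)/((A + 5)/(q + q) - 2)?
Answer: -25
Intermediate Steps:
y(q, A) = (-5 + A)/(-2 + (5 + A)/(2*q)) (y(q, A) = (-5 + A)/((5 + A)/((2*q)) - 2) = (-5 + A)/((5 + A)*(1/(2*q)) - 2) = (-5 + A)/((5 + A)/(2*q) - 2) = (-5 + A)/(-2 + (5 + A)/(2*q)))
y(4, -5)*(10 - 15) = (2*4*(-5 - 5)/(5 - 5 - 4*4))*(10 - 15) = (2*4*(-10)/(5 - 5 - 16))*(-5) = (2*4*(-10)/(-16))*(-5) = (2*4*(-1/16)*(-10))*(-5) = 5*(-5) = -25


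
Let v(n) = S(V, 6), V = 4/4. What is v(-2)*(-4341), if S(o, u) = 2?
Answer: -8682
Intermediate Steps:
V = 1 (V = 4*(1/4) = 1)
v(n) = 2
v(-2)*(-4341) = 2*(-4341) = -8682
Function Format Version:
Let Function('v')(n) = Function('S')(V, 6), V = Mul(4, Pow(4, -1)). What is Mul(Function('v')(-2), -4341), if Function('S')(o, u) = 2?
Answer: -8682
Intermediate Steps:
V = 1 (V = Mul(4, Rational(1, 4)) = 1)
Function('v')(n) = 2
Mul(Function('v')(-2), -4341) = Mul(2, -4341) = -8682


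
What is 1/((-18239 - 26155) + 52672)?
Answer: 1/8278 ≈ 0.00012080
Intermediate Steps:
1/((-18239 - 26155) + 52672) = 1/(-44394 + 52672) = 1/8278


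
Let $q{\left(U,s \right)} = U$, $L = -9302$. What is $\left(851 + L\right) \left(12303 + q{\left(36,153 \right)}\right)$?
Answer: $-104276889$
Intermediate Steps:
$\left(851 + L\right) \left(12303 + q{\left(36,153 \right)}\right) = \left(851 - 9302\right) \left(12303 + 36\right) = \left(-8451\right) 12339 = -104276889$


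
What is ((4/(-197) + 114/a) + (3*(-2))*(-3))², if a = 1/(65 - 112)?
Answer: 1106670336256/38809 ≈ 2.8516e+7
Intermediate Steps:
a = -1/47 (a = 1/(-47) = -1/47 ≈ -0.021277)
((4/(-197) + 114/a) + (3*(-2))*(-3))² = ((4/(-197) + 114/(-1/47)) + (3*(-2))*(-3))² = ((4*(-1/197) + 114*(-47)) - 6*(-3))² = ((-4/197 - 5358) + 18)² = (-1055530/197 + 18)² = (-1051984/197)² = 1106670336256/38809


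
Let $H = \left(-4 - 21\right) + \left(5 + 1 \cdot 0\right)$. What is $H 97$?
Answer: $-1940$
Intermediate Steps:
$H = -20$ ($H = -25 + \left(5 + 0\right) = -25 + 5 = -20$)
$H 97 = \left(-20\right) 97 = -1940$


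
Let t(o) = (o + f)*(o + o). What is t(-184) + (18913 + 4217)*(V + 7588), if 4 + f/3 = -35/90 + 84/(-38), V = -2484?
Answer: 6733439512/57 ≈ 1.1813e+8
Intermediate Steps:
f = -2257/114 (f = -12 + 3*(-35/90 + 84/(-38)) = -12 + 3*(-35*1/90 + 84*(-1/38)) = -12 + 3*(-7/18 - 42/19) = -12 + 3*(-889/342) = -12 - 889/114 = -2257/114 ≈ -19.798)
t(o) = 2*o*(-2257/114 + o) (t(o) = (o - 2257/114)*(o + o) = (-2257/114 + o)*(2*o) = 2*o*(-2257/114 + o))
t(-184) + (18913 + 4217)*(V + 7588) = (1/57)*(-184)*(-2257 + 114*(-184)) + (18913 + 4217)*(-2484 + 7588) = (1/57)*(-184)*(-2257 - 20976) + 23130*5104 = (1/57)*(-184)*(-23233) + 118055520 = 4274872/57 + 118055520 = 6733439512/57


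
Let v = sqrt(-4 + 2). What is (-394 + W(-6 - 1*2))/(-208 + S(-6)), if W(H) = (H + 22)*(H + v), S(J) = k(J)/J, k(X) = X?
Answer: 22/9 - 14*I*sqrt(2)/207 ≈ 2.4444 - 0.095647*I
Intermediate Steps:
v = I*sqrt(2) (v = sqrt(-2) = I*sqrt(2) ≈ 1.4142*I)
S(J) = 1 (S(J) = J/J = 1)
W(H) = (22 + H)*(H + I*sqrt(2)) (W(H) = (H + 22)*(H + I*sqrt(2)) = (22 + H)*(H + I*sqrt(2)))
(-394 + W(-6 - 1*2))/(-208 + S(-6)) = (-394 + ((-6 - 1*2)**2 + 22*(-6 - 1*2) + 22*I*sqrt(2) + I*(-6 - 1*2)*sqrt(2)))/(-208 + 1) = (-394 + ((-6 - 2)**2 + 22*(-6 - 2) + 22*I*sqrt(2) + I*(-6 - 2)*sqrt(2)))/(-207) = (-394 + ((-8)**2 + 22*(-8) + 22*I*sqrt(2) + I*(-8)*sqrt(2)))*(-1/207) = (-394 + (64 - 176 + 22*I*sqrt(2) - 8*I*sqrt(2)))*(-1/207) = (-394 + (-112 + 14*I*sqrt(2)))*(-1/207) = (-506 + 14*I*sqrt(2))*(-1/207) = 22/9 - 14*I*sqrt(2)/207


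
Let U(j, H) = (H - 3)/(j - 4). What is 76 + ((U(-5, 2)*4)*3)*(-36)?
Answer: 28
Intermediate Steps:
U(j, H) = (-3 + H)/(-4 + j)
76 + ((U(-5, 2)*4)*3)*(-36) = 76 + ((((-3 + 2)/(-4 - 5))*4)*3)*(-36) = 76 + (((-1/(-9))*4)*3)*(-36) = 76 + ((-⅑*(-1)*4)*3)*(-36) = 76 + (((⅑)*4)*3)*(-36) = 76 + ((4/9)*3)*(-36) = 76 + (4/3)*(-36) = 76 - 48 = 28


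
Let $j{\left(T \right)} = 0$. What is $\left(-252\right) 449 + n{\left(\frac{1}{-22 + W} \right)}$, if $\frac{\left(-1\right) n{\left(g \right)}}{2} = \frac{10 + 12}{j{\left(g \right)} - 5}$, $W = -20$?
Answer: $- \frac{565696}{5} \approx -1.1314 \cdot 10^{5}$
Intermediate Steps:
$n{\left(g \right)} = \frac{44}{5}$ ($n{\left(g \right)} = - 2 \frac{10 + 12}{0 - 5} = - 2 \frac{22}{-5} = - 2 \cdot 22 \left(- \frac{1}{5}\right) = \left(-2\right) \left(- \frac{22}{5}\right) = \frac{44}{5}$)
$\left(-252\right) 449 + n{\left(\frac{1}{-22 + W} \right)} = \left(-252\right) 449 + \frac{44}{5} = -113148 + \frac{44}{5} = - \frac{565696}{5}$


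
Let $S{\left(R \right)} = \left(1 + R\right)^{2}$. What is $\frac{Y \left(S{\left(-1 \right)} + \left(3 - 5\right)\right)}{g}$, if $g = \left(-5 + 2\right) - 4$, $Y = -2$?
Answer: $- \frac{4}{7} \approx -0.57143$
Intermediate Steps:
$g = -7$ ($g = -3 - 4 = -7$)
$\frac{Y \left(S{\left(-1 \right)} + \left(3 - 5\right)\right)}{g} = \frac{\left(-2\right) \left(\left(1 - 1\right)^{2} + \left(3 - 5\right)\right)}{-7} = - 2 \left(0^{2} + \left(3 - 5\right)\right) \left(- \frac{1}{7}\right) = - 2 \left(0 - 2\right) \left(- \frac{1}{7}\right) = \left(-2\right) \left(-2\right) \left(- \frac{1}{7}\right) = 4 \left(- \frac{1}{7}\right) = - \frac{4}{7}$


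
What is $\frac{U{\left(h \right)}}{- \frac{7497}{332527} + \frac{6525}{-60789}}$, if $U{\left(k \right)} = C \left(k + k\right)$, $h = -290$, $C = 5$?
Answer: $\frac{4885046085725}{218789484} \approx 22328.0$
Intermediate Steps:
$U{\left(k \right)} = 10 k$ ($U{\left(k \right)} = 5 \left(k + k\right) = 5 \cdot 2 k = 10 k$)
$\frac{U{\left(h \right)}}{- \frac{7497}{332527} + \frac{6525}{-60789}} = \frac{10 \left(-290\right)}{- \frac{7497}{332527} + \frac{6525}{-60789}} = - \frac{2900}{\left(-7497\right) \frac{1}{332527} + 6525 \left(- \frac{1}{60789}\right)} = - \frac{2900}{- \frac{7497}{332527} - \frac{2175}{20263}} = - \frac{2900}{- \frac{875157936}{6737994601}} = \left(-2900\right) \left(- \frac{6737994601}{875157936}\right) = \frac{4885046085725}{218789484}$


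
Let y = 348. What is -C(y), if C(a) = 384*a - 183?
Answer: -133449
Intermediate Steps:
C(a) = -183 + 384*a
-C(y) = -(-183 + 384*348) = -(-183 + 133632) = -1*133449 = -133449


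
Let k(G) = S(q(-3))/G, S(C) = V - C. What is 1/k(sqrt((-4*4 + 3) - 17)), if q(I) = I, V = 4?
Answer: I*sqrt(30)/7 ≈ 0.78246*I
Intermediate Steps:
S(C) = 4 - C
k(G) = 7/G (k(G) = (4 - 1*(-3))/G = (4 + 3)/G = 7/G)
1/k(sqrt((-4*4 + 3) - 17)) = 1/(7/(sqrt((-4*4 + 3) - 17))) = 1/(7/(sqrt((-16 + 3) - 17))) = 1/(7/(sqrt(-13 - 17))) = 1/(7/(sqrt(-30))) = 1/(7/((I*sqrt(30)))) = 1/(7*(-I*sqrt(30)/30)) = 1/(-7*I*sqrt(30)/30) = I*sqrt(30)/7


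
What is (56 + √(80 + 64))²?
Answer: 4624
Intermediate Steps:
(56 + √(80 + 64))² = (56 + √144)² = (56 + 12)² = 68² = 4624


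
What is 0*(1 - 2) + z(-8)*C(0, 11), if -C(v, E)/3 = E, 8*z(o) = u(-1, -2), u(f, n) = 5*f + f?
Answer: 99/4 ≈ 24.750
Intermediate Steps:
u(f, n) = 6*f
z(o) = -¾ (z(o) = (6*(-1))/8 = (⅛)*(-6) = -¾)
C(v, E) = -3*E
0*(1 - 2) + z(-8)*C(0, 11) = 0*(1 - 2) - (-9)*11/4 = 0*(-1) - ¾*(-33) = 0 + 99/4 = 99/4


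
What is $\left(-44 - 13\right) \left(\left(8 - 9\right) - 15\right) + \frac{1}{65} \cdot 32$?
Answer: $\frac{59312}{65} \approx 912.49$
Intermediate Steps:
$\left(-44 - 13\right) \left(\left(8 - 9\right) - 15\right) + \frac{1}{65} \cdot 32 = - 57 \left(-1 - 15\right) + \frac{1}{65} \cdot 32 = \left(-57\right) \left(-16\right) + \frac{32}{65} = 912 + \frac{32}{65} = \frac{59312}{65}$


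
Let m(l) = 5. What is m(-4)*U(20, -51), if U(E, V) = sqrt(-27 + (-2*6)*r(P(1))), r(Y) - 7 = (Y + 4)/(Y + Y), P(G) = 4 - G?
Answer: 25*I*sqrt(5) ≈ 55.902*I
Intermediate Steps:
r(Y) = 7 + (4 + Y)/(2*Y) (r(Y) = 7 + (Y + 4)/(Y + Y) = 7 + (4 + Y)/((2*Y)) = 7 + (4 + Y)*(1/(2*Y)) = 7 + (4 + Y)/(2*Y))
U(E, V) = 5*I*sqrt(5) (U(E, V) = sqrt(-27 + (-2*6)*(15/2 + 2/(4 - 1*1))) = sqrt(-27 - 12*(15/2 + 2/(4 - 1))) = sqrt(-27 - 12*(15/2 + 2/3)) = sqrt(-27 - 12*49/6) = sqrt(-27 - 98) = sqrt(-125) = 5*I*sqrt(5))
m(-4)*U(20, -51) = 5*(5*I*sqrt(5)) = 25*I*sqrt(5)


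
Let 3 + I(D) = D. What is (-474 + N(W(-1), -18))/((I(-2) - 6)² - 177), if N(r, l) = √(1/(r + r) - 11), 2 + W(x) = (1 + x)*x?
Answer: 237/28 - 3*I*√5/112 ≈ 8.4643 - 0.059895*I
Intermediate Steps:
I(D) = -3 + D
W(x) = -2 + x*(1 + x) (W(x) = -2 + (1 + x)*x = -2 + x*(1 + x))
N(r, l) = √(-11 + 1/(2*r)) (N(r, l) = √(1/(2*r) - 11) = √(-11 + 1/(2*r)))
(-474 + N(W(-1), -18))/((I(-2) - 6)² - 177) = (-474 + √(-44 + 2/(-2 - 1 + (-1)²))/2)/(((-3 - 2) - 6)² - 177) = (-474 + √(-44 + 2/(-2 - 1 + 1))/2)/((-5 - 6)² - 177) = (-474 + √(-44 + 2/(-2))/2)/((-11)² - 177) = (-474 + √(-44 + 2*(-½))/2)/(121 - 177) = (-474 + √(-44 - 1)/2)/(-56) = (-474 + √(-45)/2)*(-1/56) = (-474 + (3*I*√5)/2)*(-1/56) = (-474 + 3*I*√5/2)*(-1/56) = 237/28 - 3*I*√5/112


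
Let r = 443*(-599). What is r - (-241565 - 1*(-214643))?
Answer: -238435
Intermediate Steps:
r = -265357
r - (-241565 - 1*(-214643)) = -265357 - (-241565 - 1*(-214643)) = -265357 - (-241565 + 214643) = -265357 - 1*(-26922) = -265357 + 26922 = -238435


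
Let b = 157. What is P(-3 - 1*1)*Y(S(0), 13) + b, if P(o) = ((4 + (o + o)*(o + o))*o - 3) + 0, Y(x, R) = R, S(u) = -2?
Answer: -3418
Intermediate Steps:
P(o) = -3 + o*(4 + 4*o²) (P(o) = ((4 + (2*o)*(2*o))*o - 3) + 0 = ((4 + 4*o²)*o - 3) + 0 = (o*(4 + 4*o²) - 3) + 0 = (-3 + o*(4 + 4*o²)) + 0 = -3 + o*(4 + 4*o²))
P(-3 - 1*1)*Y(S(0), 13) + b = (-3 + 4*(-3 - 1*1) + 4*(-3 - 1*1)³)*13 + 157 = (-3 + 4*(-3 - 1) + 4*(-3 - 1)³)*13 + 157 = (-3 + 4*(-4) + 4*(-4)³)*13 + 157 = (-3 - 16 + 4*(-64))*13 + 157 = (-3 - 16 - 256)*13 + 157 = -275*13 + 157 = -3575 + 157 = -3418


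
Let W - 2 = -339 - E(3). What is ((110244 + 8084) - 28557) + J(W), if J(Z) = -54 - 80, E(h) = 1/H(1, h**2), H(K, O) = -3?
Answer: 89637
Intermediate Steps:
E(h) = -1/3 (E(h) = 1/(-3) = -1/3)
W = -1010/3 (W = 2 + (-339 - 1*(-1/3)) = 2 + (-339 + 1/3) = 2 - 1016/3 = -1010/3 ≈ -336.67)
J(Z) = -134
((110244 + 8084) - 28557) + J(W) = ((110244 + 8084) - 28557) - 134 = (118328 - 28557) - 134 = 89771 - 134 = 89637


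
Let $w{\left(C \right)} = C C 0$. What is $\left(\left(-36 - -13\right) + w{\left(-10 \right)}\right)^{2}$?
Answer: $529$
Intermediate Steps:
$w{\left(C \right)} = 0$ ($w{\left(C \right)} = C^{2} \cdot 0 = 0$)
$\left(\left(-36 - -13\right) + w{\left(-10 \right)}\right)^{2} = \left(\left(-36 - -13\right) + 0\right)^{2} = \left(\left(-36 + 13\right) + 0\right)^{2} = \left(-23 + 0\right)^{2} = \left(-23\right)^{2} = 529$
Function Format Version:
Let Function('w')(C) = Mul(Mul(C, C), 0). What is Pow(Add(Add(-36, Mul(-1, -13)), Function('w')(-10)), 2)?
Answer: 529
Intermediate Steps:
Function('w')(C) = 0 (Function('w')(C) = Mul(Pow(C, 2), 0) = 0)
Pow(Add(Add(-36, Mul(-1, -13)), Function('w')(-10)), 2) = Pow(Add(Add(-36, Mul(-1, -13)), 0), 2) = Pow(Add(Add(-36, 13), 0), 2) = Pow(Add(-23, 0), 2) = Pow(-23, 2) = 529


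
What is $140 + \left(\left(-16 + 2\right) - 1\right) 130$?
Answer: $-1810$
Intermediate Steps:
$140 + \left(\left(-16 + 2\right) - 1\right) 130 = 140 + \left(-14 - 1\right) 130 = 140 - 1950 = -1810$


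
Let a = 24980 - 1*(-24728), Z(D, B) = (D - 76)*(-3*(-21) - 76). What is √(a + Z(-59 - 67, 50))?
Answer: √52334 ≈ 228.77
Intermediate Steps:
Z(D, B) = 988 - 13*D (Z(D, B) = (-76 + D)*(63 - 76) = (-76 + D)*(-13) = 988 - 13*D)
a = 49708 (a = 24980 + 24728 = 49708)
√(a + Z(-59 - 67, 50)) = √(49708 + (988 - 13*(-59 - 67))) = √(49708 + (988 - 13*(-126))) = √(49708 + (988 + 1638)) = √(49708 + 2626) = √52334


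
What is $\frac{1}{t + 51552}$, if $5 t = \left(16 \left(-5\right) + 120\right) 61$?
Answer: $\frac{1}{52040} \approx 1.9216 \cdot 10^{-5}$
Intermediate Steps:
$t = 488$ ($t = \frac{\left(16 \left(-5\right) + 120\right) 61}{5} = \frac{\left(-80 + 120\right) 61}{5} = \frac{40 \cdot 61}{5} = \frac{1}{5} \cdot 2440 = 488$)
$\frac{1}{t + 51552} = \frac{1}{488 + 51552} = \frac{1}{52040}$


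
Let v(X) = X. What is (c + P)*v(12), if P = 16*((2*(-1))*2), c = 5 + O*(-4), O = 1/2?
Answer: -732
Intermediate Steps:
O = ½ ≈ 0.50000
c = 3 (c = 5 + (½)*(-4) = 5 - 2 = 3)
P = -64 (P = 16*(-2*2) = 16*(-4) = -64)
(c + P)*v(12) = (3 - 64)*12 = -61*12 = -732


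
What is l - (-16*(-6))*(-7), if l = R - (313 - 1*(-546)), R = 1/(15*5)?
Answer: -14024/75 ≈ -186.99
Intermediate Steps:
R = 1/75 ≈ 0.013333
l = -64424/75 (l = 1/75 - (313 - 1*(-546)) = 1/75 - (313 + 546) = 1/75 - 1*859 = 1/75 - 859 = -64424/75 ≈ -858.99)
l - (-16*(-6))*(-7) = -64424/75 - (-16*(-6))*(-7) = -64424/75 - 96*(-7) = -64424/75 - 1*(-672) = -64424/75 + 672 = -14024/75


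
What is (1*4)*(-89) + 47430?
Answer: 47074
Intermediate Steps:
(1*4)*(-89) + 47430 = 4*(-89) + 47430 = -356 + 47430 = 47074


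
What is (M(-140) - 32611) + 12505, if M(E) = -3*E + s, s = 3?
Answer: -19683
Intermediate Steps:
M(E) = 3 - 3*E (M(E) = -3*E + 3 = 3 - 3*E)
(M(-140) - 32611) + 12505 = ((3 - 3*(-140)) - 32611) + 12505 = ((3 + 420) - 32611) + 12505 = (423 - 32611) + 12505 = -32188 + 12505 = -19683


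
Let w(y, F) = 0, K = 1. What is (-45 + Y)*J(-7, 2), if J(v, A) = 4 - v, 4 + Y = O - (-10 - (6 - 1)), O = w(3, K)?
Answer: -374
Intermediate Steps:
O = 0
Y = 11 (Y = -4 + (0 - (-10 - (6 - 1))) = -4 + (0 - (-10 - 1*5)) = -4 + (0 - (-10 - 5)) = -4 + (0 - 1*(-15)) = -4 + (0 + 15) = -4 + 15 = 11)
(-45 + Y)*J(-7, 2) = (-45 + 11)*(4 - 1*(-7)) = -34*(4 + 7) = -34*11 = -374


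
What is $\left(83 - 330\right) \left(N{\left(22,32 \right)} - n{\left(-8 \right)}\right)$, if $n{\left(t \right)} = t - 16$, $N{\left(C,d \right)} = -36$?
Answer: $2964$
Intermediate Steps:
$n{\left(t \right)} = -16 + t$ ($n{\left(t \right)} = t - 16 = -16 + t$)
$\left(83 - 330\right) \left(N{\left(22,32 \right)} - n{\left(-8 \right)}\right) = \left(83 - 330\right) \left(-36 - \left(-16 - 8\right)\right) = \left(83 - 330\right) \left(-36 - -24\right) = - 247 \left(-36 + 24\right) = \left(-247\right) \left(-12\right) = 2964$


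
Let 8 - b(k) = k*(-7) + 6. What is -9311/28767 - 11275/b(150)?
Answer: -334143097/30262884 ≈ -11.041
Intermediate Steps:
b(k) = 2 + 7*k (b(k) = 8 - (k*(-7) + 6) = 8 - (-7*k + 6) = 8 - (6 - 7*k) = 8 + (-6 + 7*k) = 2 + 7*k)
-9311/28767 - 11275/b(150) = -9311/28767 - 11275/(2 + 7*150) = -9311*1/28767 - 11275/(2 + 1050) = -9311/28767 - 11275/1052 = -334143097/30262884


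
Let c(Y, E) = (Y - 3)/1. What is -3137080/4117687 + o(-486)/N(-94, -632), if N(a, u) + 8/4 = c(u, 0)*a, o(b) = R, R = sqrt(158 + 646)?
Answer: -3137080/4117687 + sqrt(201)/29844 ≈ -0.76138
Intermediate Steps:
c(Y, E) = -3 + Y (c(Y, E) = (-3 + Y)*1 = -3 + Y)
R = 2*sqrt(201) (R = sqrt(804) = 2*sqrt(201) ≈ 28.355)
o(b) = 2*sqrt(201)
N(a, u) = -2 + a*(-3 + u) (N(a, u) = -2 + (-3 + u)*a = -2 + a*(-3 + u))
-3137080/4117687 + o(-486)/N(-94, -632) = -3137080/4117687 + (2*sqrt(201))/(-2 - 94*(-3 - 632)) = -3137080*1/4117687 + (2*sqrt(201))/(-2 - 94*(-635)) = -3137080/4117687 + (2*sqrt(201))/(-2 + 59690) = -3137080/4117687 + (2*sqrt(201))/59688 = -3137080/4117687 + (2*sqrt(201))*(1/59688) = -3137080/4117687 + sqrt(201)/29844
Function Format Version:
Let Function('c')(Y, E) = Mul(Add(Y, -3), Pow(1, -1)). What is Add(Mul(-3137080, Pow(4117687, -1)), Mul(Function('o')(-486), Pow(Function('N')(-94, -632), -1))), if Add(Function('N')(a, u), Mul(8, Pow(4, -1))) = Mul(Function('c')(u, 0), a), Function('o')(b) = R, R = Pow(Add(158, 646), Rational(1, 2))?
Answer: Add(Rational(-3137080, 4117687), Mul(Rational(1, 29844), Pow(201, Rational(1, 2)))) ≈ -0.76138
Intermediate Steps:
Function('c')(Y, E) = Add(-3, Y) (Function('c')(Y, E) = Mul(Add(-3, Y), 1) = Add(-3, Y))
R = Mul(2, Pow(201, Rational(1, 2))) (R = Pow(804, Rational(1, 2)) = Mul(2, Pow(201, Rational(1, 2))) ≈ 28.355)
Function('o')(b) = Mul(2, Pow(201, Rational(1, 2)))
Function('N')(a, u) = Add(-2, Mul(a, Add(-3, u))) (Function('N')(a, u) = Add(-2, Mul(Add(-3, u), a)) = Add(-2, Mul(a, Add(-3, u))))
Add(Mul(-3137080, Pow(4117687, -1)), Mul(Function('o')(-486), Pow(Function('N')(-94, -632), -1))) = Add(Mul(-3137080, Pow(4117687, -1)), Mul(Mul(2, Pow(201, Rational(1, 2))), Pow(Add(-2, Mul(-94, Add(-3, -632))), -1))) = Add(Mul(-3137080, Rational(1, 4117687)), Mul(Mul(2, Pow(201, Rational(1, 2))), Pow(Add(-2, Mul(-94, -635)), -1))) = Add(Rational(-3137080, 4117687), Mul(Mul(2, Pow(201, Rational(1, 2))), Pow(Add(-2, 59690), -1))) = Add(Rational(-3137080, 4117687), Mul(Mul(2, Pow(201, Rational(1, 2))), Pow(59688, -1))) = Add(Rational(-3137080, 4117687), Mul(Mul(2, Pow(201, Rational(1, 2))), Rational(1, 59688))) = Add(Rational(-3137080, 4117687), Mul(Rational(1, 29844), Pow(201, Rational(1, 2))))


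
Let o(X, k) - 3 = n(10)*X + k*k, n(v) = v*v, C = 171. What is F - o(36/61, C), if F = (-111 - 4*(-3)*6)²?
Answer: -1694703/61 ≈ -27782.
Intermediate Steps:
n(v) = v²
F = 1521 (F = (-111 + 12*6)² = (-111 + 72)² = (-39)² = 1521)
o(X, k) = 3 + k² + 100*X (o(X, k) = 3 + (10²*X + k*k) = 3 + (100*X + k²) = 3 + (k² + 100*X) = 3 + k² + 100*X)
F - o(36/61, C) = 1521 - (3 + 171² + 100*(36/61)) = 1521 - (3 + 29241 + 100*(36*(1/61))) = 1521 - (3 + 29241 + 100*(36/61)) = 1521 - (3 + 29241 + 3600/61) = 1521 - 1*1787484/61 = 1521 - 1787484/61 = -1694703/61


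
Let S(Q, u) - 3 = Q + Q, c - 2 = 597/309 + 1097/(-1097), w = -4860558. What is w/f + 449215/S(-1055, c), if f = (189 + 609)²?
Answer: -335944563/1521254 ≈ -220.83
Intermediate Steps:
c = 302/103 (c = 2 + (597/309 + 1097/(-1097)) = 2 + (597*(1/309) + 1097*(-1/1097)) = 2 + (199/103 - 1) = 2 + 96/103 = 302/103 ≈ 2.9320)
S(Q, u) = 3 + 2*Q (S(Q, u) = 3 + (Q + Q) = 3 + 2*Q)
f = 636804 (f = 798² = 636804)
w/f + 449215/S(-1055, c) = -4860558/636804 + 449215/(3 + 2*(-1055)) = -4860558*1/636804 + 449215/(3 - 2110) = -270031/35378 + 449215/(-2107) = -270031/35378 + 449215*(-1/2107) = -270031/35378 - 449215/2107 = -335944563/1521254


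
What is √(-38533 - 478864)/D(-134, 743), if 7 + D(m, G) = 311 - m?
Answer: I*√517397/438 ≈ 1.6422*I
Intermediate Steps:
D(m, G) = 304 - m (D(m, G) = -7 + (311 - m) = 304 - m)
√(-38533 - 478864)/D(-134, 743) = √(-38533 - 478864)/(304 - 1*(-134)) = √(-517397)/(304 + 134) = (I*√517397)/438 = (I*√517397)*(1/438) = I*√517397/438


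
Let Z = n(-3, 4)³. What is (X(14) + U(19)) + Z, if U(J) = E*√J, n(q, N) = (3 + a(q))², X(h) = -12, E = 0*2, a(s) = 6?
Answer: 531429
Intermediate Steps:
E = 0
n(q, N) = 81 (n(q, N) = (3 + 6)² = 9² = 81)
U(J) = 0 (U(J) = 0*√J = 0)
Z = 531441 (Z = 81³ = 531441)
(X(14) + U(19)) + Z = (-12 + 0) + 531441 = -12 + 531441 = 531429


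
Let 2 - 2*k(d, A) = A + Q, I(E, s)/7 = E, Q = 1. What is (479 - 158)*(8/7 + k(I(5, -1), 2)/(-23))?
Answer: 120375/322 ≈ 373.84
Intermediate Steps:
I(E, s) = 7*E
k(d, A) = ½ - A/2 (k(d, A) = 1 - (A + 1)/2 = 1 - (1 + A)/2 = 1 + (-½ - A/2) = ½ - A/2)
(479 - 158)*(8/7 + k(I(5, -1), 2)/(-23)) = (479 - 158)*(8/7 + (½ - ½*2)/(-23)) = 321*(8*(⅐) + (½ - 1)*(-1/23)) = 321*(8/7 - ½*(-1/23)) = 321*(8/7 + 1/46) = 321*(375/322) = 120375/322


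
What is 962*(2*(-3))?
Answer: -5772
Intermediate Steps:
962*(2*(-3)) = 962*(-6) = -5772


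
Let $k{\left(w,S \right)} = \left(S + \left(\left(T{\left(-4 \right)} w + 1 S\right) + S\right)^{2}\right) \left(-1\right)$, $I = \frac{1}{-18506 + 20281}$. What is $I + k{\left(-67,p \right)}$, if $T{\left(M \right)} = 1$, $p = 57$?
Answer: $- \frac{4022149}{1775} \approx -2266.0$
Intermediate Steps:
$I = \frac{1}{1775} \approx 0.00056338$
$k{\left(w,S \right)} = - S - \left(w + 2 S\right)^{2}$ ($k{\left(w,S \right)} = \left(S + \left(\left(1 w + 1 S\right) + S\right)^{2}\right) \left(-1\right) = \left(S + \left(\left(w + S\right) + S\right)^{2}\right) \left(-1\right) = \left(S + \left(\left(S + w\right) + S\right)^{2}\right) \left(-1\right) = \left(S + \left(w + 2 S\right)^{2}\right) \left(-1\right) = - S - \left(w + 2 S\right)^{2}$)
$I + k{\left(-67,p \right)} = \frac{1}{1775} - \left(57 + \left(-67 + 2 \cdot 57\right)^{2}\right) = \frac{1}{1775} - \left(57 + \left(-67 + 114\right)^{2}\right) = \frac{1}{1775} - 2266 = - \frac{4022149}{1775}$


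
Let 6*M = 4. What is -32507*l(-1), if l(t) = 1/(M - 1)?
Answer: 97521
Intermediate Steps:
M = 2/3 (M = (1/6)*4 = 2/3 ≈ 0.66667)
l(t) = -3 (l(t) = 1/(2/3 - 1) = 1/(-1/3) = -3)
-32507*l(-1) = -32507*(-3) = 97521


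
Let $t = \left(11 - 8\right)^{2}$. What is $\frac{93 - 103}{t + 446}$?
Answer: $- \frac{2}{91} \approx -0.021978$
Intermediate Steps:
$t = 9$ ($t = 3^{2} = 9$)
$\frac{93 - 103}{t + 446} = \frac{93 - 103}{9 + 446} = - \frac{10}{455} = \left(-10\right) \frac{1}{455} = - \frac{2}{91}$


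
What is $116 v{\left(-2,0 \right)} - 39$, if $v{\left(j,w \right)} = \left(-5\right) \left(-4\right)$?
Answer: $2281$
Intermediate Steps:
$v{\left(j,w \right)} = 20$
$116 v{\left(-2,0 \right)} - 39 = 116 \cdot 20 - 39 = 2320 - 39 = 2281$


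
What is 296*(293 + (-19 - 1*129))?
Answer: 42920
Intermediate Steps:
296*(293 + (-19 - 1*129)) = 296*(293 + (-19 - 129)) = 296*(293 - 148) = 296*145 = 42920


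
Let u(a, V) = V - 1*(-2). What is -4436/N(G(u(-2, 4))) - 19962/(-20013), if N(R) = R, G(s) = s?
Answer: -14776316/20013 ≈ -738.34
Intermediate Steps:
u(a, V) = 2 + V (u(a, V) = V + 2 = 2 + V)
-4436/N(G(u(-2, 4))) - 19962/(-20013) = -4436/(2 + 4) - 19962/(-20013) = -4436/6 - 19962*(-1/20013) = -4436*1/6 + 6654/6671 = -2218/3 + 6654/6671 = -14776316/20013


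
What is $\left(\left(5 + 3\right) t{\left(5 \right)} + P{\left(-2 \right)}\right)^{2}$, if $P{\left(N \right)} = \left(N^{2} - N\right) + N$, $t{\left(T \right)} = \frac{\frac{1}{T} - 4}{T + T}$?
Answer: $\frac{576}{625} \approx 0.9216$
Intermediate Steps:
$t{\left(T \right)} = \frac{-4 + \frac{1}{T}}{2 T}$
$P{\left(N \right)} = N^{2}$
$\left(\left(5 + 3\right) t{\left(5 \right)} + P{\left(-2 \right)}\right)^{2} = \left(\left(5 + 3\right) \frac{1 - 20}{2 \cdot 25} + \left(-2\right)^{2}\right)^{2} = \left(8 \cdot \frac{1}{2} \cdot \frac{1}{25} \left(1 - 20\right) + 4\right)^{2} = \left(8 \cdot \frac{1}{2} \cdot \frac{1}{25} \left(-19\right) + 4\right)^{2} = \left(8 \left(- \frac{19}{50}\right) + 4\right)^{2} = \left(- \frac{76}{25} + 4\right)^{2} = \left(\frac{24}{25}\right)^{2} = \frac{576}{625}$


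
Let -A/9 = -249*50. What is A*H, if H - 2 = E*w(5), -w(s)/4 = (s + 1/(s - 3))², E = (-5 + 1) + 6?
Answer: -26892000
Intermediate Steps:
E = 2 (E = -4 + 6 = 2)
w(s) = -4*(s + 1/(-3 + s))² (w(s) = -4*(s + 1/(s - 3))² = -4*(s + 1/(-3 + s))²)
A = 112050 (A = -(-2241)*50 = -9*(-12450) = 112050)
H = -240 (H = 2 + 2*(-4*(1 + 5² - 3*5)²/(-3 + 5)²) = 2 + 2*(-4*(1 + 25 - 15)²/2²) = 2 + 2*(-4*¼*11²) = 2 + 2*(-4*¼*121) = 2 + 2*(-121) = 2 - 242 = -240)
A*H = 112050*(-240) = -26892000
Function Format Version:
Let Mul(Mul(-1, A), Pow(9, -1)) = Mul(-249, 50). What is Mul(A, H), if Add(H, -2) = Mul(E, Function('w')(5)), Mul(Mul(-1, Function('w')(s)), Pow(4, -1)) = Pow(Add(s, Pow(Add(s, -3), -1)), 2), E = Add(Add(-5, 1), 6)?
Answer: -26892000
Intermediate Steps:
E = 2 (E = Add(-4, 6) = 2)
Function('w')(s) = Mul(-4, Pow(Add(s, Pow(Add(-3, s), -1)), 2)) (Function('w')(s) = Mul(-4, Pow(Add(s, Pow(Add(s, -3), -1)), 2)) = Mul(-4, Pow(Add(s, Pow(Add(-3, s), -1)), 2)))
A = 112050 (A = Mul(-9, Mul(-249, 50)) = Mul(-9, -12450) = 112050)
H = -240 (H = Add(2, Mul(2, Mul(-4, Pow(Add(-3, 5), -2), Pow(Add(1, Pow(5, 2), Mul(-3, 5)), 2)))) = Add(2, Mul(2, Mul(-4, Pow(2, -2), Pow(Add(1, 25, -15), 2)))) = Add(2, Mul(2, Mul(-4, Rational(1, 4), Pow(11, 2)))) = Add(2, Mul(2, Mul(-4, Rational(1, 4), 121))) = Add(2, Mul(2, -121)) = Add(2, -242) = -240)
Mul(A, H) = Mul(112050, -240) = -26892000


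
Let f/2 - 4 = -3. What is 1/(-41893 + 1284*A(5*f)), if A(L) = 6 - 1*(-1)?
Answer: -1/32905 ≈ -3.0391e-5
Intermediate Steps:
f = 2 (f = 8 + 2*(-3) = 8 - 6 = 2)
A(L) = 7 (A(L) = 6 + 1 = 7)
1/(-41893 + 1284*A(5*f)) = 1/(-41893 + 1284*7) = 1/(-41893 + 8988) = 1/(-32905) = -1/32905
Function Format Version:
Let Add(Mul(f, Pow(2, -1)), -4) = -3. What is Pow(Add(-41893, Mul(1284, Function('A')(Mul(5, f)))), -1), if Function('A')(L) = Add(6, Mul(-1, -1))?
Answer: Rational(-1, 32905) ≈ -3.0391e-5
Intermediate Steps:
f = 2 (f = Add(8, Mul(2, -3)) = Add(8, -6) = 2)
Function('A')(L) = 7 (Function('A')(L) = Add(6, 1) = 7)
Pow(Add(-41893, Mul(1284, Function('A')(Mul(5, f)))), -1) = Pow(Add(-41893, Mul(1284, 7)), -1) = Pow(Add(-41893, 8988), -1) = Pow(-32905, -1) = Rational(-1, 32905)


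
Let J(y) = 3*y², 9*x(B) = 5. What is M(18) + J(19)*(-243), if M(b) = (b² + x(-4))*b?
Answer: -257327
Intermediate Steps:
x(B) = 5/9 (x(B) = (⅑)*5 = 5/9)
M(b) = b*(5/9 + b²) (M(b) = (b² + 5/9)*b = (5/9 + b²)*b = b*(5/9 + b²))
M(18) + J(19)*(-243) = 18*(5/9 + 18²) + (3*19²)*(-243) = 18*(5/9 + 324) + (3*361)*(-243) = 18*(2921/9) + 1083*(-243) = 5842 - 263169 = -257327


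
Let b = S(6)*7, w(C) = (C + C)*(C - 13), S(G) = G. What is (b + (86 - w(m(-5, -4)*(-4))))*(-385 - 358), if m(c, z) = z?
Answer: -23776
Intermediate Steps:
w(C) = 2*C*(-13 + C) (w(C) = (2*C)*(-13 + C) = 2*C*(-13 + C))
b = 42 (b = 6*7 = 42)
(b + (86 - w(m(-5, -4)*(-4))))*(-385 - 358) = (42 + (86 - 2*(-4*(-4))*(-13 - 4*(-4))))*(-385 - 358) = (42 + (86 - 2*16*(-13 + 16)))*(-743) = (42 + (86 - 2*16*3))*(-743) = (42 + (86 - 1*96))*(-743) = (42 + (86 - 96))*(-743) = (42 - 10)*(-743) = 32*(-743) = -23776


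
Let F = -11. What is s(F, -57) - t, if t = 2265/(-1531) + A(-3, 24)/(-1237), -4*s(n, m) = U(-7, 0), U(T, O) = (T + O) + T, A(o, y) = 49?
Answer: 19010577/3787694 ≈ 5.0190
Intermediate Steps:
U(T, O) = O + 2*T (U(T, O) = (O + T) + T = O + 2*T)
s(n, m) = 7/2 (s(n, m) = -(0 + 2*(-7))/4 = -(0 - 14)/4 = -1/4*(-14) = 7/2)
t = -2876824/1893847 (t = 2265/(-1531) + 49/(-1237) = 2265*(-1/1531) + 49*(-1/1237) = -2265/1531 - 49/1237 = -2876824/1893847 ≈ -1.5190)
s(F, -57) - t = 7/2 - 1*(-2876824/1893847) = 7/2 + 2876824/1893847 = 19010577/3787694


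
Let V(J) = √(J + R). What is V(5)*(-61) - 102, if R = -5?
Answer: -102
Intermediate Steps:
V(J) = √(-5 + J) (V(J) = √(J - 5) = √(-5 + J))
V(5)*(-61) - 102 = √(-5 + 5)*(-61) - 102 = √0*(-61) - 102 = 0*(-61) - 102 = 0 - 102 = -102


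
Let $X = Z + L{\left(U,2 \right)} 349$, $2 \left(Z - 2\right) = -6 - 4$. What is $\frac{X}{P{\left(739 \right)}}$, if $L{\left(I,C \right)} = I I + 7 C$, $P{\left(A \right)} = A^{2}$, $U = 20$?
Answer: $\frac{144483}{546121} \approx 0.26456$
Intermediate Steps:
$Z = -3$ ($Z = 2 + \frac{-6 - 4}{2} = 2 + \frac{1}{2} \left(-10\right) = 2 - 5 = -3$)
$L{\left(I,C \right)} = I^{2} + 7 C$
$X = 144483$ ($X = -3 + \left(20^{2} + 7 \cdot 2\right) 349 = -3 + \left(400 + 14\right) 349 = -3 + 414 \cdot 349 = -3 + 144486 = 144483$)
$\frac{X}{P{\left(739 \right)}} = \frac{144483}{739^{2}} = \frac{144483}{546121}$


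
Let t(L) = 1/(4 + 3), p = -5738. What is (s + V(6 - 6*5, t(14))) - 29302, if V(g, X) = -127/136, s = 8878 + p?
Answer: -3558159/136 ≈ -26163.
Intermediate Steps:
t(L) = ⅐ (t(L) = 1/7 = ⅐)
s = 3140 (s = 8878 - 5738 = 3140)
V(g, X) = -127/136 (V(g, X) = -127*1/136 = -127/136)
(s + V(6 - 6*5, t(14))) - 29302 = (3140 - 127/136) - 29302 = 426913/136 - 29302 = -3558159/136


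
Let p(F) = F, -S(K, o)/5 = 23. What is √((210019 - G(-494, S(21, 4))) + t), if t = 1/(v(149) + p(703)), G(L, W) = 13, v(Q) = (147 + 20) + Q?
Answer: √218062041185/1019 ≈ 458.26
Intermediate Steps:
v(Q) = 167 + Q
S(K, o) = -115 (S(K, o) = -5*23 = -115)
t = 1/1019 (t = 1/((167 + 149) + 703) = 1/(316 + 703) = 1/1019 ≈ 0.00098135)
√((210019 - G(-494, S(21, 4))) + t) = √((210019 - 1*13) + 1/1019) = √((210019 - 13) + 1/1019) = √(210006 + 1/1019) = √(213996115/1019) = √218062041185/1019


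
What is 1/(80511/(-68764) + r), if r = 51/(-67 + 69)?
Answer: 68764/1672971 ≈ 0.041103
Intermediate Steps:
r = 51/2 ≈ 25.500
1/(80511/(-68764) + r) = 1/(80511/(-68764) + 51/2) = 1/(80511*(-1/68764) + 51/2) = 1/(-80511/68764 + 51/2) = 1/(1672971/68764) = 68764/1672971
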